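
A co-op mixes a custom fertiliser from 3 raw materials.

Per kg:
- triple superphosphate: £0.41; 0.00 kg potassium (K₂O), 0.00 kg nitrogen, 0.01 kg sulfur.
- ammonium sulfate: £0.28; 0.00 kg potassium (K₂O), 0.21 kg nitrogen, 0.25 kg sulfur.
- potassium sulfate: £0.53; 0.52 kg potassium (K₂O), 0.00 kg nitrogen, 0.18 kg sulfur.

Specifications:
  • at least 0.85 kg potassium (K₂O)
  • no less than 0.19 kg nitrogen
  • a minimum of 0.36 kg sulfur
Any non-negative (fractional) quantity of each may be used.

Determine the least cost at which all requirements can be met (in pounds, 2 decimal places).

This is a linear program. Let x1 = kg of triple superphosphate, x2 = kg of ammonium sulfate, x3 = kg of potassium sulfate.
min 0.41x1 + 0.28x2 + 0.53x3 s.t.:
  0.52x3 ≥ 0.85   (potassium (K₂O))
  0.21x2 ≥ 0.19   (nitrogen)
  0.01x1 + 0.25x2 + 0.18x3 ≥ 0.36   (sulfur)
  x1, x2, x3 ≥ 0.
The cheapest feasible vertex uses only ammonium sulfate, potassium sulfate; triple superphosphate is not used. There the potassium (K₂O) and nitrogen constraints are tight.
So ammonium sulfate = 0.9048 kg, potassium sulfate = 1.635 kg.
Objective = 0.28·0.9048 + 0.53·1.635 = 1.1199.

£1.12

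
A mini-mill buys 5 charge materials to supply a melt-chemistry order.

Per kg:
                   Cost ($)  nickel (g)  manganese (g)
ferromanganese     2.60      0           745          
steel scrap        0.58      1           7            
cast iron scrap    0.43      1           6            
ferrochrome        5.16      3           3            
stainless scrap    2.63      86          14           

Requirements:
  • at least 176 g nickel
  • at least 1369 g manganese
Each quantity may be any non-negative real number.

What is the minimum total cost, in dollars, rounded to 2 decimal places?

Let x1 = kg of ferromanganese, x2 = kg of steel scrap, x3 = kg of cast iron scrap, x4 = kg of ferrochrome, x5 = kg of stainless scrap.
min 2.6x1 + 0.58x2 + 0.43x3 + 5.16x4 + 2.63x5 with:
  1x2 + 1x3 + 3x4 + 86x5 ≥ 176   (nickel)
  745x1 + 7x2 + 6x3 + 3x4 + 14x5 ≥ 1369   (manganese)
  x1, x2, x3, x4, x5 ≥ 0.
At the optimum only ferromanganese, stainless scrap are positive (steel scrap, cast iron scrap, ferrochrome = 0). There the nickel and manganese constraints are tight.
Optimal quantities: ferromanganese = 1.799 kg, stainless scrap = 2.047 kg.
Total cost: 2.6·1.799 + 2.63·2.047 = 10.0610.

$10.06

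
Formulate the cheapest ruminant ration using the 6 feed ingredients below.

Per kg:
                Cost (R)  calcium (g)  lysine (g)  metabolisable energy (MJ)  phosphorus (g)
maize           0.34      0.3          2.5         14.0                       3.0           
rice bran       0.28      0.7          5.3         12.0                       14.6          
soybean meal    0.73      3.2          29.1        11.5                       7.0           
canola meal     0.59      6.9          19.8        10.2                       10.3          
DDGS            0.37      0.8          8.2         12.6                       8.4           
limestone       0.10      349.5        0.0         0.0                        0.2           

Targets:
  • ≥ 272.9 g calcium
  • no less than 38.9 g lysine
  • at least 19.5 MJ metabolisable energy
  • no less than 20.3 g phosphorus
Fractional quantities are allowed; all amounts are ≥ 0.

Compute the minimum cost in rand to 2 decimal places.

This is a linear program. Let x1 = kg of maize, x2 = kg of rice bran, x3 = kg of soybean meal, x4 = kg of canola meal, x5 = kg of DDGS, x6 = kg of limestone.
min 0.34x1 + 0.28x2 + 0.73x3 + 0.59x4 + 0.37x5 + 0.1x6 with:
  0.3x1 + 0.7x2 + 3.2x3 + 6.9x4 + 0.8x5 + 349.5x6 ≥ 272.9   (calcium)
  2.5x1 + 5.3x2 + 29.1x3 + 19.8x4 + 8.2x5 ≥ 38.9   (lysine)
  14x1 + 12x2 + 11.5x3 + 10.2x4 + 12.6x5 ≥ 19.5   (metabolisable energy)
  3x1 + 14.6x2 + 7x3 + 10.3x4 + 8.4x5 + 0.2x6 ≥ 20.3   (phosphorus)
  x1, x2, x3, x4, x5, x6 ≥ 0.
The cheapest feasible vertex uses only rice bran, soybean meal, limestone; maize, canola meal, DDGS are not used. Binding constraints: calcium, lysine, phosphorus.
Solving gives x2 = 0.8097, x3 = 1.189, x6 = 0.7683.
Objective = 0.28·0.8097 + 0.73·1.189 + 0.1·0.7683 = 1.1715.

R1.17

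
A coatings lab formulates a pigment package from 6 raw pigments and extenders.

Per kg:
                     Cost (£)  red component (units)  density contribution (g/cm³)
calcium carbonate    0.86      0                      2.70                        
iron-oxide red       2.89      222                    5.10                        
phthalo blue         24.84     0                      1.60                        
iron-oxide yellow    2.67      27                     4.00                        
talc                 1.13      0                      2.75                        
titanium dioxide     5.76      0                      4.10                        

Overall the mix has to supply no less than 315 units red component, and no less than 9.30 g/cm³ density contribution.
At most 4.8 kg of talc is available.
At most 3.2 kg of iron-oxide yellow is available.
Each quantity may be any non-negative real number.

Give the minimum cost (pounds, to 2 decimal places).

Let x1 = kg of calcium carbonate, x2 = kg of iron-oxide red, x3 = kg of phthalo blue, x4 = kg of iron-oxide yellow, x5 = kg of talc, x6 = kg of titanium dioxide.
Minimise 0.86x1 + 2.89x2 + 24.84x3 + 2.67x4 + 1.13x5 + 5.76x6 s.t.:
  222x2 + 27x4 ≥ 315   (red component)
  2.7x1 + 5.1x2 + 1.6x3 + 4x4 + 2.75x5 + 4.1x6 ≥ 9.3   (density contribution)
  x5 ≤ 4.8
  x4 ≤ 3.2
  x1, x2, x3, x4, x5, x6 ≥ 0.
The cheapest feasible vertex uses only calcium carbonate, iron-oxide red; phthalo blue, iron-oxide yellow, talc, titanium dioxide are not used. The red component and density contribution requirements are met with equality.
So calcium carbonate = 0.7643 kg, iron-oxide red = 1.419 kg.
Cost = 0.86·0.7643 + 2.89·1.419 = 4.7582.

£4.76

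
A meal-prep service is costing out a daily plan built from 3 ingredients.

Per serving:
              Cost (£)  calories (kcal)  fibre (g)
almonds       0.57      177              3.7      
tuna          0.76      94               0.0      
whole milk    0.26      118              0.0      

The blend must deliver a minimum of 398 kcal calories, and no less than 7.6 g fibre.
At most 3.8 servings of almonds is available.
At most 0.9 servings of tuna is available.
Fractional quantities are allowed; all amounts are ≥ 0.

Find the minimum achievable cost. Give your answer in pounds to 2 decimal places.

£1.25

Let x1 = servings of almonds, x2 = servings of tuna, x3 = servings of whole milk.
Minimise 0.57x1 + 0.76x2 + 0.26x3 subject to:
  177x1 + 94x2 + 118x3 ≥ 398   (calories)
  3.7x1 ≥ 7.6   (fibre)
  x1 ≤ 3.8
  x2 ≤ 0.9
  x1, x2, x3 ≥ 0.
The minimum-cost mix takes nothing from tuna — only almonds, whole milk. There the calories and fibre constraints are tight.
Solving gives x1 = 2.054, x3 = 0.2918.
Cost = 0.57·2.054 + 0.26·0.2918 = 1.2466.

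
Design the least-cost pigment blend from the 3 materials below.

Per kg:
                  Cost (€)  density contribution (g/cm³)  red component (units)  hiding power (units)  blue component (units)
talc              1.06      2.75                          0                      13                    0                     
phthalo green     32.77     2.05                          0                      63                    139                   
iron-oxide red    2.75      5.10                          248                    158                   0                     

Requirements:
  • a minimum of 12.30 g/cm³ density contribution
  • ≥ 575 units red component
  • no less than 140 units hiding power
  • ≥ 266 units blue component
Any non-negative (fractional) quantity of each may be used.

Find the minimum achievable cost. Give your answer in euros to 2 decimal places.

Let x1 = kg of talc, x2 = kg of phthalo green, x3 = kg of iron-oxide red.
Minimise 1.06x1 + 32.77x2 + 2.75x3 subject to:
  2.75x1 + 2.05x2 + 5.1x3 ≥ 12.3   (density contribution)
  248x3 ≥ 575   (red component)
  13x1 + 63x2 + 158x3 ≥ 140   (hiding power)
  139x2 ≥ 266   (blue component)
  x1, x2, x3 ≥ 0.
The minimum-cost mix takes nothing from talc — only phthalo green, iron-oxide red. Binding constraints: red component and blue component.
That vertex is x2 = 1.9137, x3 = 2.3185.
Total cost: 32.77·1.9137 + 2.75·2.3185 = 69.0878.

€69.09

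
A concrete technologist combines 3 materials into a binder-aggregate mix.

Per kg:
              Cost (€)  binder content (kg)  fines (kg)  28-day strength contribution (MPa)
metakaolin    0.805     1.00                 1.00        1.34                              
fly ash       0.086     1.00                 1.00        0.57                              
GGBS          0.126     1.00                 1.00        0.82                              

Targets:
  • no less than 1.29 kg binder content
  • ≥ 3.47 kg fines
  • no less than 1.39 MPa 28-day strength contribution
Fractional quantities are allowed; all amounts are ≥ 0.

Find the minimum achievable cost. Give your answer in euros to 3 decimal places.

Let x1 = kg of metakaolin, x2 = kg of fly ash, x3 = kg of GGBS.
Minimize 0.805x1 + 0.086x2 + 0.126x3 s.t.:
  1x1 + 1x2 + 1x3 ≥ 1.29   (binder content)
  1x1 + 1x2 + 1x3 ≥ 3.47   (fines)
  1.34x1 + 0.57x2 + 0.82x3 ≥ 1.39   (28-day strength contribution)
  x1, x2, x3 ≥ 0.
At the optimum only fly ash is positive (metakaolin, GGBS = 0). Binding constraint: fines.
So fly ash = 3.47 kg.
Objective = 0.086·3.47 = 0.29842.

€0.298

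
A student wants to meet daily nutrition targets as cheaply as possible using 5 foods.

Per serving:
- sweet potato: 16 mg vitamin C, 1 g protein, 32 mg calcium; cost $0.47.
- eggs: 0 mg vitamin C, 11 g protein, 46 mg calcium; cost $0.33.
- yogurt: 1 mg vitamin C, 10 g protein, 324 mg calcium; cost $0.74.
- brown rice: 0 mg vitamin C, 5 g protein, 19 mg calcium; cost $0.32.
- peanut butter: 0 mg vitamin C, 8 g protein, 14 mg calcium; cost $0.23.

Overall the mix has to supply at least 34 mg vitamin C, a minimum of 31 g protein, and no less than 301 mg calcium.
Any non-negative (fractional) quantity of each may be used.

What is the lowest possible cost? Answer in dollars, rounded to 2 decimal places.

Let x1 = servings of sweet potato, x2 = servings of eggs, x3 = servings of yogurt, x4 = servings of brown rice, x5 = servings of peanut butter.
Minimize 0.47x1 + 0.33x2 + 0.74x3 + 0.32x4 + 0.23x5 with:
  16x1 + 1x3 ≥ 34   (vitamin C)
  1x1 + 11x2 + 10x3 + 5x4 + 8x5 ≥ 31   (protein)
  32x1 + 46x2 + 324x3 + 19x4 + 14x5 ≥ 301   (calcium)
  x1, x2, x3, x4, x5 ≥ 0.
At the optimum only sweet potato, eggs, yogurt are positive (brown rice, peanut butter = 0). Binding constraints: vitamin C, protein, calcium.
Optimal quantities: sweet potato = 2.1 servings, eggs = 2.263 servings, yogurt = 0.4003 servings.
Cost = 0.47·2.1 + 0.33·2.263 + 0.74·0.4003 = 2.0300.

$2.03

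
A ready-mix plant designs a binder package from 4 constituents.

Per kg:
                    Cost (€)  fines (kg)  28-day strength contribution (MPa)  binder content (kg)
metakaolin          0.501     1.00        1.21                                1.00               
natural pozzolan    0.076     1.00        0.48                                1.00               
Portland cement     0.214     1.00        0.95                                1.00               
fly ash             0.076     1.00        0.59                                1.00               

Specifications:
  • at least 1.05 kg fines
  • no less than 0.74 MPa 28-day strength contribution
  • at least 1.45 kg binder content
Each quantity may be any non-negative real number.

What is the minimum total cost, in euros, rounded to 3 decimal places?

Let x1 = kg of metakaolin, x2 = kg of natural pozzolan, x3 = kg of Portland cement, x4 = kg of fly ash.
min 0.501x1 + 0.076x2 + 0.214x3 + 0.076x4 s.t.:
  1x1 + 1x2 + 1x3 + 1x4 ≥ 1.05   (fines)
  1.21x1 + 0.48x2 + 0.95x3 + 0.59x4 ≥ 0.74   (28-day strength contribution)
  1x1 + 1x2 + 1x3 + 1x4 ≥ 1.45   (binder content)
  x1, x2, x3, x4 ≥ 0.
At the optimum only natural pozzolan, fly ash are positive (metakaolin, Portland cement = 0). There the 28-day strength contribution and binder content constraints are tight.
Optimal quantities: natural pozzolan = 1.05 kg, fly ash = 0.4 kg.
Hence cost = 0.076·1.05 + 0.076·0.4 = €0.11020.

€0.110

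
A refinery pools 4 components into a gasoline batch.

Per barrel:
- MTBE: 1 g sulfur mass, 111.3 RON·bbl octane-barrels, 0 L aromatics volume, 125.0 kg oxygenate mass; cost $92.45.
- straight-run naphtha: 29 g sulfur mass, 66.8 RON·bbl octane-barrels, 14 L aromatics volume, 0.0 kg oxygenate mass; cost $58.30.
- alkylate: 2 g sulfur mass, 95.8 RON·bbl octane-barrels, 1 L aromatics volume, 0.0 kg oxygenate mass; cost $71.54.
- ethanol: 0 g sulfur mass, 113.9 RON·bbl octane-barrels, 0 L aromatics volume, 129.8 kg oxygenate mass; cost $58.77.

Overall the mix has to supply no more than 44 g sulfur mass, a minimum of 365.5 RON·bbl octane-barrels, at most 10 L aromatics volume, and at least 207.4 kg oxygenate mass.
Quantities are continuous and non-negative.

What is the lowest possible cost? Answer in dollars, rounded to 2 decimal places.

$188.59

Set it up as a linear program. Let x1 = barrels of MTBE, x2 = barrels of straight-run naphtha, x3 = barrels of alkylate, x4 = barrels of ethanol.
Minimise 92.45x1 + 58.3x2 + 71.54x3 + 58.77x4 subject to:
  1x1 + 29x2 + 2x3 ≤ 44   (sulfur mass)
  111.3x1 + 66.8x2 + 95.8x3 + 113.9x4 ≥ 365.5   (octane-barrels)
  14x2 + 1x3 ≤ 10   (aromatics volume)
  125x1 + 129.8x4 ≥ 207.4   (oxygenate mass)
  x1, x2, x3, x4 ≥ 0.
The minimum-cost mix takes nothing from MTBE, straight-run naphtha, alkylate — only ethanol. Binding constraint: octane-barrels.
That vertex is x4 = 3.209.
Objective = 58.77·3.209 = 188.5929.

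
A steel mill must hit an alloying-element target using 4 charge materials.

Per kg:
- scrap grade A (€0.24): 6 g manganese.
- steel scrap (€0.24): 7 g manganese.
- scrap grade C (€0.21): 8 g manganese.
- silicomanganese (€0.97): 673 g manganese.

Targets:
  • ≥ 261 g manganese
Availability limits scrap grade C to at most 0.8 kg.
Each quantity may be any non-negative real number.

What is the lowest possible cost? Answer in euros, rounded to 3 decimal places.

Treat it as an LP. Let x1 = kg of scrap grade A, x2 = kg of steel scrap, x3 = kg of scrap grade C, x4 = kg of silicomanganese.
Minimise 0.24x1 + 0.24x2 + 0.21x3 + 0.97x4 s.t.:
  6x1 + 7x2 + 8x3 + 673x4 ≥ 261   (manganese)
  x3 ≤ 0.8
  x1, x2, x3, x4 ≥ 0.
The cheapest feasible vertex uses only silicomanganese; scrap grade A, steel scrap, scrap grade C are not used. There the manganese constraint is tight.
Solving gives x4 = 0.3878.
Objective = 0.97·0.3878 = 0.37617.

€0.376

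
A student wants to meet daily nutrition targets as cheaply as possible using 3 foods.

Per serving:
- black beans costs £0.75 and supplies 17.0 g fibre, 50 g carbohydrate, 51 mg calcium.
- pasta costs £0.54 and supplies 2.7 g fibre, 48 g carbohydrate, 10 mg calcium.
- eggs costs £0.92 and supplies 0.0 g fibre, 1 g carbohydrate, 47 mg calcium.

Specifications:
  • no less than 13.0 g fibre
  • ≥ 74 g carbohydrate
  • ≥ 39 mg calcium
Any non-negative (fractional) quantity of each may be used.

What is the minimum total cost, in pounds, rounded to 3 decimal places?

Let x1 = servings of black beans, x2 = servings of pasta, x3 = servings of eggs.
Minimise 0.75x1 + 0.54x2 + 0.92x3 with:
  17x1 + 2.7x2 ≥ 13   (fibre)
  50x1 + 48x2 + 1x3 ≥ 74   (carbohydrate)
  51x1 + 10x2 + 47x3 ≥ 39   (calcium)
  x1, x2, x3 ≥ 0.
The cheapest feasible vertex uses only black beans, pasta; eggs is not used. Binding constraints: fibre and carbohydrate.
So black beans = 0.6229 servings, pasta = 0.8928 servings.
Total cost: 0.75·0.6229 + 0.54·0.8928 = 0.94929.

£0.949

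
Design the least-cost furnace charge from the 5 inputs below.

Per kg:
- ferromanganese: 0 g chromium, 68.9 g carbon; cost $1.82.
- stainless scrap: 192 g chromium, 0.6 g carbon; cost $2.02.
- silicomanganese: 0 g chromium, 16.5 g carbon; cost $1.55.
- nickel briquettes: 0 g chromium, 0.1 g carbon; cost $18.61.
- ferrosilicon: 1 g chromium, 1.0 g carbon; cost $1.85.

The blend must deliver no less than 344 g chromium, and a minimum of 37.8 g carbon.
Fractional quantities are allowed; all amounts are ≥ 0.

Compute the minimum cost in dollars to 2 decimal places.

$4.59

Let x1 = kg of ferromanganese, x2 = kg of stainless scrap, x3 = kg of silicomanganese, x4 = kg of nickel briquettes, x5 = kg of ferrosilicon.
Minimise 1.82x1 + 2.02x2 + 1.55x3 + 18.61x4 + 1.85x5 subject to:
  192x2 + 1x5 ≥ 344   (chromium)
  68.9x1 + 0.6x2 + 16.5x3 + 0.1x4 + 1x5 ≥ 37.8   (carbon)
  x1, x2, x3, x4, x5 ≥ 0.
The cheapest feasible vertex uses only ferromanganese, stainless scrap; silicomanganese, nickel briquettes, ferrosilicon are not used. The chromium and carbon requirements are met with equality.
That vertex is x1 = 0.533, x2 = 1.792.
Hence cost = 1.82·0.533 + 2.02·1.792 = $4.5899.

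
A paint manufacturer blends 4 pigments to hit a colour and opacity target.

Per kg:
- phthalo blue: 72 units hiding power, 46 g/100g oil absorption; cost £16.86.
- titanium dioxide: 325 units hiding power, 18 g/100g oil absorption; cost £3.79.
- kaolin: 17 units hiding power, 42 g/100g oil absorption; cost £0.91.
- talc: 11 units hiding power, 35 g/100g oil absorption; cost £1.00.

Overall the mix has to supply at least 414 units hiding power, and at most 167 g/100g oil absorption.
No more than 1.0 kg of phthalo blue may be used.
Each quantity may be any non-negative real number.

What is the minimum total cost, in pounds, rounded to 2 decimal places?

£4.83

Let x1 = kg of phthalo blue, x2 = kg of titanium dioxide, x3 = kg of kaolin, x4 = kg of talc.
Minimize 16.86x1 + 3.79x2 + 0.91x3 + 1x4 s.t.:
  72x1 + 325x2 + 17x3 + 11x4 ≥ 414   (hiding power)
  46x1 + 18x2 + 42x3 + 35x4 ≤ 167   (oil absorption)
  x1 ≤ 1
  x1, x2, x3, x4 ≥ 0.
The cheapest feasible vertex uses only titanium dioxide; phthalo blue, kaolin, talc are not used. Binding constraint: hiding power.
So titanium dioxide = 1.274 kg.
Total cost: 3.79·1.274 = 4.8285.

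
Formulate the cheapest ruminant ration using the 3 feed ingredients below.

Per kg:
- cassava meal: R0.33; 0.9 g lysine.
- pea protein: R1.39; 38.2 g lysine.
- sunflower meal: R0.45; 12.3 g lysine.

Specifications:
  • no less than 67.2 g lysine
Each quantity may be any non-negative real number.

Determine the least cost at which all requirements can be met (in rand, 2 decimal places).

Let x1 = kg of cassava meal, x2 = kg of pea protein, x3 = kg of sunflower meal.
min 0.33x1 + 1.39x2 + 0.45x3 with:
  0.9x1 + 38.2x2 + 12.3x3 ≥ 67.2   (lysine)
  x1, x2, x3 ≥ 0.
The optimal basis is {pea protein}; cassava meal, sunflower meal drop out. There the lysine constraint is tight.
So pea protein = 1.759 kg.
Cost = 1.39·1.759 = 2.44501.

R2.45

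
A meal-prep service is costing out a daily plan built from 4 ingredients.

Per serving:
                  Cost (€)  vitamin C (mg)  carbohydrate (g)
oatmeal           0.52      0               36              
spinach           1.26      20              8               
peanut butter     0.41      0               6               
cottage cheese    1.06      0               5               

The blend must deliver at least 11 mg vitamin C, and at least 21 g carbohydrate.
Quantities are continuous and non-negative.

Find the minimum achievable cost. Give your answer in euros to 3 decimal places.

Let x1 = servings of oatmeal, x2 = servings of spinach, x3 = servings of peanut butter, x4 = servings of cottage cheese.
Minimize 0.52x1 + 1.26x2 + 0.41x3 + 1.06x4 with:
  20x2 ≥ 11   (vitamin C)
  36x1 + 8x2 + 6x3 + 5x4 ≥ 21   (carbohydrate)
  x1, x2, x3, x4 ≥ 0.
The optimal basis is {oatmeal, spinach}; peanut butter, cottage cheese drop out. The vitamin C and carbohydrate requirements are met with equality.
Solving gives x1 = 0.4611, x2 = 0.55.
Cost = 0.52·0.4611 + 1.26·0.55 = 0.93277.

€0.933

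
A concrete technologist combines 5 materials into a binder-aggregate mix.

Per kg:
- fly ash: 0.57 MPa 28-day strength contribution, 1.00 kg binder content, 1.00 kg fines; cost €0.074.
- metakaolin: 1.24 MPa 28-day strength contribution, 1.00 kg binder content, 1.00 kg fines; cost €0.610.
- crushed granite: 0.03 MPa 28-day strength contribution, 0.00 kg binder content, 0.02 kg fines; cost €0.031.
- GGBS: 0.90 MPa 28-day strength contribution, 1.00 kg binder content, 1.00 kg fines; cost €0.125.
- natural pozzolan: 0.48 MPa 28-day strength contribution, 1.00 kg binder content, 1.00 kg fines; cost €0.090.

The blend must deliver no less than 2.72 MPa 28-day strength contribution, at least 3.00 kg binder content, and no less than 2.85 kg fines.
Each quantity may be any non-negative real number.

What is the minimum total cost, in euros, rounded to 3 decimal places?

Set it up as a linear program. Let x1 = kg of fly ash, x2 = kg of metakaolin, x3 = kg of crushed granite, x4 = kg of GGBS, x5 = kg of natural pozzolan.
min 0.074x1 + 0.61x2 + 0.031x3 + 0.125x4 + 0.09x5 with:
  0.57x1 + 1.24x2 + 0.03x3 + 0.9x4 + 0.48x5 ≥ 2.72   (28-day strength contribution)
  1x1 + 1x2 + 1x4 + 1x5 ≥ 3   (binder content)
  1x1 + 1x2 + 0.02x3 + 1x4 + 1x5 ≥ 2.85   (fines)
  x1, x2, x3, x4, x5 ≥ 0.
The minimum-cost mix takes nothing from metakaolin, crushed granite, GGBS, natural pozzolan — only fly ash. Binding constraint: 28-day strength contribution.
That vertex is x1 = 4.772.
Cost = 0.074·4.772 = 0.35313.

€0.353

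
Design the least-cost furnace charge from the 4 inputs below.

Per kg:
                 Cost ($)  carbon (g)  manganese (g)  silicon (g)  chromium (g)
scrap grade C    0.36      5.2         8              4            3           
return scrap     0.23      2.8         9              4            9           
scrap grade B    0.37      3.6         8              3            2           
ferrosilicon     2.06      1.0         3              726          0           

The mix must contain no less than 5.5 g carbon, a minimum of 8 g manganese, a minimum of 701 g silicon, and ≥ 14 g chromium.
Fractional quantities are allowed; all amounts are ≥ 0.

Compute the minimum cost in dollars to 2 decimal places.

This is a linear program. Let x1 = kg of scrap grade C, x2 = kg of return scrap, x3 = kg of scrap grade B, x4 = kg of ferrosilicon.
Minimise 0.36x1 + 0.23x2 + 0.37x3 + 2.06x4 s.t.:
  5.2x1 + 2.8x2 + 3.6x3 + 1x4 ≥ 5.5   (carbon)
  8x1 + 9x2 + 8x3 + 3x4 ≥ 8   (manganese)
  4x1 + 4x2 + 3x3 + 726x4 ≥ 701   (silicon)
  3x1 + 9x2 + 2x3 ≥ 14   (chromium)
  x1, x2, x3, x4 ≥ 0.
The optimal basis is {scrap grade C, return scrap, ferrosilicon}; scrap grade B drops out. Binding constraints: carbon, silicon, chromium.
So scrap grade C = 0.04397 kg, return scrap = 1.541 kg, ferrosilicon = 0.9568 kg.
Hence cost = 0.36·0.04397 + 0.23·1.541 + 2.06·0.9568 = $2.3413.

$2.34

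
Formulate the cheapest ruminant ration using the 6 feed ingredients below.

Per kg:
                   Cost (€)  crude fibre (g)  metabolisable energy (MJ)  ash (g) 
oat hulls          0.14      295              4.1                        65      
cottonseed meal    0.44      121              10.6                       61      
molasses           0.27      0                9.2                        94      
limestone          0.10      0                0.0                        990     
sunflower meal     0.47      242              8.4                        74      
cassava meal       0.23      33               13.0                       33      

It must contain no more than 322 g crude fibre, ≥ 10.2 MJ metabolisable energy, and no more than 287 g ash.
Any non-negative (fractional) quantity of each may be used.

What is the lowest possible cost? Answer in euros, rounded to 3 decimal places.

€0.180

Treat it as an LP. Let x1 = kg of oat hulls, x2 = kg of cottonseed meal, x3 = kg of molasses, x4 = kg of limestone, x5 = kg of sunflower meal, x6 = kg of cassava meal.
min 0.14x1 + 0.44x2 + 0.27x3 + 0.1x4 + 0.47x5 + 0.23x6 with:
  295x1 + 121x2 + 242x5 + 33x6 ≤ 322   (crude fibre)
  4.1x1 + 10.6x2 + 9.2x3 + 8.4x5 + 13x6 ≥ 10.2   (metabolisable energy)
  65x1 + 61x2 + 94x3 + 990x4 + 74x5 + 33x6 ≤ 287   (ash)
  x1, x2, x3, x4, x5, x6 ≥ 0.
The minimum-cost mix takes nothing from oat hulls, cottonseed meal, molasses, limestone, sunflower meal — only cassava meal. Binding constraint: metabolisable energy.
That vertex is x6 = 0.7846.
Total cost: 0.23·0.7846 = 0.18046.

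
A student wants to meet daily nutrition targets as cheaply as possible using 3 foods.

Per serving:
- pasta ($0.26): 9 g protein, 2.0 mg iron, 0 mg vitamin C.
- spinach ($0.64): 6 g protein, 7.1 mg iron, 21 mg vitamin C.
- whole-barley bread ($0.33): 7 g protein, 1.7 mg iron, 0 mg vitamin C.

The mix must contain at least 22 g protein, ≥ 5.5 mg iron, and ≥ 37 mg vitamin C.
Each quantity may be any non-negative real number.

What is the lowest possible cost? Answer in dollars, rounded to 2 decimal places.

$1.46

Treat it as an LP. Let x1 = servings of pasta, x2 = servings of spinach, x3 = servings of whole-barley bread.
min 0.26x1 + 0.64x2 + 0.33x3 s.t.:
  9x1 + 6x2 + 7x3 ≥ 22   (protein)
  2x1 + 7.1x2 + 1.7x3 ≥ 5.5   (iron)
  21x2 ≥ 37   (vitamin C)
  x1, x2, x3 ≥ 0.
The cheapest feasible vertex uses only pasta, spinach; whole-barley bread is not used. There the protein and vitamin C constraints are tight.
So pasta = 1.27 servings, spinach = 1.762 servings.
Hence cost = 0.26·1.27 + 0.64·1.762 = $1.4579.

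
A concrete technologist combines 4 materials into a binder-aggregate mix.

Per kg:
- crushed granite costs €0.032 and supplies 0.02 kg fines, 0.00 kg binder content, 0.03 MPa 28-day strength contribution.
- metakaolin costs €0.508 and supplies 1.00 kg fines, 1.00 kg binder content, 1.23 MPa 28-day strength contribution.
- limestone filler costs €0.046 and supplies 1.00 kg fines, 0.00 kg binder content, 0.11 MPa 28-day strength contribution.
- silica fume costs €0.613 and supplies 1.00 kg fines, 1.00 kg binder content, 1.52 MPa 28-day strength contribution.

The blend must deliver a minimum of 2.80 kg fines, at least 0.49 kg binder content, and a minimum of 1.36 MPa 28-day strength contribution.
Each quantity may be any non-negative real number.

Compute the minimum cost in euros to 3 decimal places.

€0.552

Treat it as an LP. Let x1 = kg of crushed granite, x2 = kg of metakaolin, x3 = kg of limestone filler, x4 = kg of silica fume.
Minimize 0.032x1 + 0.508x2 + 0.046x3 + 0.613x4 with:
  0.02x1 + 1x2 + 1x3 + 1x4 ≥ 2.8   (fines)
  1x2 + 1x4 ≥ 0.49   (binder content)
  0.03x1 + 1.23x2 + 0.11x3 + 1.52x4 ≥ 1.36   (28-day strength contribution)
  x1, x2, x3, x4 ≥ 0.
The cheapest feasible vertex uses only limestone filler, silica fume; crushed granite, metakaolin are not used. The fines and 28-day strength contribution requirements are met with equality.
So limestone filler = 2.054 kg, silica fume = 0.7461 kg.
Cost = 0.046·2.054 + 0.613·0.7461 = 0.55184.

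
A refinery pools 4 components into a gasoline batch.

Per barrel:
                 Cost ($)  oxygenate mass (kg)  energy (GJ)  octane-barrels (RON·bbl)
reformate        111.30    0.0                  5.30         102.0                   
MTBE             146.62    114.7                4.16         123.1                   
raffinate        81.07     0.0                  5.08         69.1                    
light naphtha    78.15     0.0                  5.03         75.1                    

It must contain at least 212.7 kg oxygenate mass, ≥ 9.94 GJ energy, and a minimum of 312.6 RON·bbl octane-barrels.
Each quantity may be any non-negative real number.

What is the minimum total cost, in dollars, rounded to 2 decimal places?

Treat it as an LP. Let x1 = barrels of reformate, x2 = barrels of MTBE, x3 = barrels of raffinate, x4 = barrels of light naphtha.
min 111.3x1 + 146.62x2 + 81.07x3 + 78.15x4 with:
  114.7x2 ≥ 212.7   (oxygenate mass)
  5.3x1 + 4.16x2 + 5.08x3 + 5.03x4 ≥ 9.94   (energy)
  102x1 + 123.1x2 + 69.1x3 + 75.1x4 ≥ 312.6   (octane-barrels)
  x1, x2, x3, x4 ≥ 0.
The minimum-cost mix takes nothing from reformate, raffinate — only MTBE, light naphtha. Binding constraints: oxygenate mass and octane-barrels.
So MTBE = 1.8544 barrels, light naphtha = 1.1228 barrels.
Cost = 146.62·1.8544 + 78.15·1.1228 = 359.6389.

$359.64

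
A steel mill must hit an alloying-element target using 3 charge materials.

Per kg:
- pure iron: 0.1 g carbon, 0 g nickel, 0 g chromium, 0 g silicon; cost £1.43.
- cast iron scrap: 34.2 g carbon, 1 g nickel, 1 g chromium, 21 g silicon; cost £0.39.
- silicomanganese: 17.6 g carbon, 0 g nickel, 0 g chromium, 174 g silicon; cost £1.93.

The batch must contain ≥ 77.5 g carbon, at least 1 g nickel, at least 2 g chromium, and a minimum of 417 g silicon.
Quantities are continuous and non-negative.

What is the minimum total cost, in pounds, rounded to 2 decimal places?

£4.94

Treat it as an LP. Let x1 = kg of pure iron, x2 = kg of cast iron scrap, x3 = kg of silicomanganese.
min 1.43x1 + 0.39x2 + 1.93x3 s.t.:
  0.1x1 + 34.2x2 + 17.6x3 ≥ 77.5   (carbon)
  1x2 ≥ 1   (nickel)
  1x2 ≥ 2   (chromium)
  21x2 + 174x3 ≥ 417   (silicon)
  x1, x2, x3 ≥ 0.
The cheapest feasible vertex uses only cast iron scrap, silicomanganese; pure iron is not used. There the chromium and silicon constraints are tight.
That vertex is x2 = 2, x3 = 2.155.
Total cost: 0.39·2 + 1.93·2.155 = 4.9392.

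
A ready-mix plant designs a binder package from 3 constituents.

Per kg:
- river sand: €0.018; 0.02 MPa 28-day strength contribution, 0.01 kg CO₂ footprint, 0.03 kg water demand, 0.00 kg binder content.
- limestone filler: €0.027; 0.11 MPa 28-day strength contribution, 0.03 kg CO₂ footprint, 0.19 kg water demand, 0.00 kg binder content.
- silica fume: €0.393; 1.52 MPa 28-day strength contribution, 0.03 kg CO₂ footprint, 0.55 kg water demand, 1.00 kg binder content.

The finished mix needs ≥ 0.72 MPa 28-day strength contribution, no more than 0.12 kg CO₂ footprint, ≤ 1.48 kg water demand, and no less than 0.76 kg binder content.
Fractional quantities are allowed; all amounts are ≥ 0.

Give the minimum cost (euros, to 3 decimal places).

Let x1 = kg of river sand, x2 = kg of limestone filler, x3 = kg of silica fume.
min 0.018x1 + 0.027x2 + 0.393x3 with:
  0.02x1 + 0.11x2 + 1.52x3 ≥ 0.72   (28-day strength contribution)
  0.01x1 + 0.03x2 + 0.03x3 ≤ 0.12   (CO₂ footprint)
  0.03x1 + 0.19x2 + 0.55x3 ≤ 1.48   (water demand)
  1x3 ≥ 0.76   (binder content)
  x1, x2, x3 ≥ 0.
At the optimum only silica fume is positive (river sand, limestone filler = 0). Binding constraint: binder content.
So silica fume = 0.76 kg.
Objective = 0.393·0.76 = 0.29868.

€0.299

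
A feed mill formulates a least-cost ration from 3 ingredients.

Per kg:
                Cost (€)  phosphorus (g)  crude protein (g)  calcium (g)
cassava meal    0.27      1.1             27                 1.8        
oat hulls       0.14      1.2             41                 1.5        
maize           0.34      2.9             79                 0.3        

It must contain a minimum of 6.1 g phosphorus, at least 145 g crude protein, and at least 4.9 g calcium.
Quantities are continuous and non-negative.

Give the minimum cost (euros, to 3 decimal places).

€0.712

Treat it as an LP. Let x1 = kg of cassava meal, x2 = kg of oat hulls, x3 = kg of maize.
min 0.27x1 + 0.14x2 + 0.34x3 with:
  1.1x1 + 1.2x2 + 2.9x3 ≥ 6.1   (phosphorus)
  27x1 + 41x2 + 79x3 ≥ 145   (crude protein)
  1.8x1 + 1.5x2 + 0.3x3 ≥ 4.9   (calcium)
  x1, x2, x3 ≥ 0.
The optimal basis is {oat hulls}; cassava meal, maize drop out. There the phosphorus constraint is tight.
That vertex is x2 = 5.083.
Hence cost = 0.14·5.083 = €0.71162.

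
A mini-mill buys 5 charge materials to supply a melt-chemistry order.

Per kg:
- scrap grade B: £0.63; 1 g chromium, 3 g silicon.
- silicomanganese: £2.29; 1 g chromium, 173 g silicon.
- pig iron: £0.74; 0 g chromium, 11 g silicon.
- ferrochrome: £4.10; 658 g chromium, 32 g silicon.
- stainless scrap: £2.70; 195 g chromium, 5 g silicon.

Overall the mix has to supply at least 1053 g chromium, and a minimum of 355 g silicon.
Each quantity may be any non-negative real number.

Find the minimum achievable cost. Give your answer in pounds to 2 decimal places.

£10.57

Treat it as an LP. Let x1 = kg of scrap grade B, x2 = kg of silicomanganese, x3 = kg of pig iron, x4 = kg of ferrochrome, x5 = kg of stainless scrap.
Minimise 0.63x1 + 2.29x2 + 0.74x3 + 4.1x4 + 2.7x5 subject to:
  1x1 + 1x2 + 658x4 + 195x5 ≥ 1053   (chromium)
  3x1 + 173x2 + 11x3 + 32x4 + 5x5 ≥ 355   (silicon)
  x1, x2, x3, x4, x5 ≥ 0.
The cheapest feasible vertex uses only silicomanganese, ferrochrome; scrap grade B, pig iron, stainless scrap are not used. The chromium and silicon requirements are met with equality.
That vertex is x2 = 1.7565, x4 = 1.5976.
Objective = 2.29·1.7565 + 4.1·1.5976 = 10.5725.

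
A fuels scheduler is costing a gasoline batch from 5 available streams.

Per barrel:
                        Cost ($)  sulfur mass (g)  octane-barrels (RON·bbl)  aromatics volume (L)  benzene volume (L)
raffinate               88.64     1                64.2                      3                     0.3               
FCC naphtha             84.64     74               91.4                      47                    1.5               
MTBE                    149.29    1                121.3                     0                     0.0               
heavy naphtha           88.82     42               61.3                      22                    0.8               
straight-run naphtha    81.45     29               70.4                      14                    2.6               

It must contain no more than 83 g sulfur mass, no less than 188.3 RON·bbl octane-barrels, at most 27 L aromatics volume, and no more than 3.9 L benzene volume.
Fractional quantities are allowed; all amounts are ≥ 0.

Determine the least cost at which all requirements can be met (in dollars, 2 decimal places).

$215.75

Treat it as an LP. Let x1 = barrels of raffinate, x2 = barrels of FCC naphtha, x3 = barrels of MTBE, x4 = barrels of heavy naphtha, x5 = barrels of straight-run naphtha.
Minimize 88.64x1 + 84.64x2 + 149.29x3 + 88.82x4 + 81.45x5 s.t.:
  1x1 + 74x2 + 1x3 + 42x4 + 29x5 ≤ 83   (sulfur mass)
  64.2x1 + 91.4x2 + 121.3x3 + 61.3x4 + 70.4x5 ≥ 188.3   (octane-barrels)
  3x1 + 47x2 + 22x4 + 14x5 ≤ 27   (aromatics volume)
  0.3x1 + 1.5x2 + 0.8x4 + 2.6x5 ≤ 3.9   (benzene volume)
  x1, x2, x3, x4, x5 ≥ 0.
The minimum-cost mix takes nothing from raffinate, heavy naphtha, straight-run naphtha — only FCC naphtha, MTBE. The octane-barrels and aromatics volume requirements are met with equality.
Optimal quantities: FCC naphtha = 0.57447 barrels, MTBE = 1.1195 barrels.
Cost = 84.64·0.57447 + 149.29·1.1195 = 215.7533.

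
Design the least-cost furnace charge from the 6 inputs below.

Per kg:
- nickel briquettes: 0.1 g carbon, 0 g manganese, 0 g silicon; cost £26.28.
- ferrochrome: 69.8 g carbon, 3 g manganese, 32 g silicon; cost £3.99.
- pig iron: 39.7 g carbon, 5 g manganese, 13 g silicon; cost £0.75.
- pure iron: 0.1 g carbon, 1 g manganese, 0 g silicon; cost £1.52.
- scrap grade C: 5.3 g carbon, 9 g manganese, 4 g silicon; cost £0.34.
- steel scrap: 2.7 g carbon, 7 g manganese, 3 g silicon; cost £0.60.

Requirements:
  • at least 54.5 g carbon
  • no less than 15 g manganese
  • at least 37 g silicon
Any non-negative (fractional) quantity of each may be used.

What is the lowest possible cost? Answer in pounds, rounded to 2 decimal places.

£2.15

This is a linear program. Let x1 = kg of nickel briquettes, x2 = kg of ferrochrome, x3 = kg of pig iron, x4 = kg of pure iron, x5 = kg of scrap grade C, x6 = kg of steel scrap.
min 26.28x1 + 3.99x2 + 0.75x3 + 1.52x4 + 0.34x5 + 0.6x6 with:
  0.1x1 + 69.8x2 + 39.7x3 + 0.1x4 + 5.3x5 + 2.7x6 ≥ 54.5   (carbon)
  3x2 + 5x3 + 1x4 + 9x5 + 7x6 ≥ 15   (manganese)
  32x2 + 13x3 + 4x5 + 3x6 ≥ 37   (silicon)
  x1, x2, x3, x4, x5, x6 ≥ 0.
The cheapest feasible vertex uses only pig iron, scrap grade C; nickel briquettes, ferrochrome, pure iron, steel scrap are not used. Binding constraints: manganese and silicon.
Solving gives x3 = 2.814, x5 = 0.1031.
Total cost: 0.75·2.814 + 0.34·0.1031 = 2.1456.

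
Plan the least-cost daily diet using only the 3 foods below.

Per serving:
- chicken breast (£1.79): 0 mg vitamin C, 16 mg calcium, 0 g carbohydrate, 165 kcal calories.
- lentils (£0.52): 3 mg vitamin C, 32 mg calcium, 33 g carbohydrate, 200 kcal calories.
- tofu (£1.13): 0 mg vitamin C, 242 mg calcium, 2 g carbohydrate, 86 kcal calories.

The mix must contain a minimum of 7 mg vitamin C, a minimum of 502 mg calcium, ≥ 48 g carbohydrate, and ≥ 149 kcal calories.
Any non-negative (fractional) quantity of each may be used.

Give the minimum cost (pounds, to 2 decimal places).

£3.21

Treat it as an LP. Let x1 = servings of chicken breast, x2 = servings of lentils, x3 = servings of tofu.
Minimise 1.79x1 + 0.52x2 + 1.13x3 with:
  3x2 ≥ 7   (vitamin C)
  16x1 + 32x2 + 242x3 ≥ 502   (calcium)
  33x2 + 2x3 ≥ 48   (carbohydrate)
  165x1 + 200x2 + 86x3 ≥ 149   (calories)
  x1, x2, x3 ≥ 0.
The cheapest feasible vertex uses only lentils, tofu; chicken breast is not used. There the vitamin C and calcium constraints are tight.
Optimal quantities: lentils = 2.333 servings, tofu = 1.766 servings.
Objective = 0.52·2.333 + 1.13·1.766 = 3.2087.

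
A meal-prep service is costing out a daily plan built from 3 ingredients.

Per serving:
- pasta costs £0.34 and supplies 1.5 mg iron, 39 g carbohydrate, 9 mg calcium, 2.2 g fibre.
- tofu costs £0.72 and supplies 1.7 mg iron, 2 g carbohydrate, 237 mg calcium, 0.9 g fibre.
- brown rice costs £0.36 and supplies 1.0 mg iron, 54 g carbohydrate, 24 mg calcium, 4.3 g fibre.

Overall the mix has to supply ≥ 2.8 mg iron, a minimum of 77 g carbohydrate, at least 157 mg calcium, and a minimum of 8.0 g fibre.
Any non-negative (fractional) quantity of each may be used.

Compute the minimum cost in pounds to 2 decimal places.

Let x1 = servings of pasta, x2 = servings of tofu, x3 = servings of brown rice.
Minimize 0.34x1 + 0.72x2 + 0.36x3 s.t.:
  1.5x1 + 1.7x2 + 1x3 ≥ 2.8   (iron)
  39x1 + 2x2 + 54x3 ≥ 77   (carbohydrate)
  9x1 + 237x2 + 24x3 ≥ 157   (calcium)
  2.2x1 + 0.9x2 + 4.3x3 ≥ 8   (fibre)
  x1, x2, x3 ≥ 0.
All 3 inputs are positive at the optimum. The iron, calcium, fibre requirements are met with equality.
So pasta = 0.2155 servings, tofu = 0.4874 servings, brown rice = 1.648 servings.
Cost = 0.34·0.2155 + 0.72·0.4874 + 0.36·1.648 = 1.0175.

£1.02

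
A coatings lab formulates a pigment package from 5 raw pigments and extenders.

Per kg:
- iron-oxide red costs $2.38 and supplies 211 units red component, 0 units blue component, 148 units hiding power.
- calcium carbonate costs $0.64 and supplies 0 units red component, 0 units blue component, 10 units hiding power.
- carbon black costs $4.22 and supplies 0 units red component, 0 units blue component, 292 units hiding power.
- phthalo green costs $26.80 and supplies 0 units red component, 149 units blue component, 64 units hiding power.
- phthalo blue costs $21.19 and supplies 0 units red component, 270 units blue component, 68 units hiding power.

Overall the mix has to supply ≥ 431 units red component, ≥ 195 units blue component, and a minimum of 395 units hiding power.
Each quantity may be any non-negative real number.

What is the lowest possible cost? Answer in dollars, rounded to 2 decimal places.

$20.80

Let x1 = kg of iron-oxide red, x2 = kg of calcium carbonate, x3 = kg of carbon black, x4 = kg of phthalo green, x5 = kg of phthalo blue.
Minimize 2.38x1 + 0.64x2 + 4.22x3 + 26.8x4 + 21.19x5 with:
  211x1 ≥ 431   (red component)
  149x4 + 270x5 ≥ 195   (blue component)
  148x1 + 10x2 + 292x3 + 64x4 + 68x5 ≥ 395   (hiding power)
  x1, x2, x3, x4, x5 ≥ 0.
The optimal basis is {iron-oxide red, carbon black, phthalo blue}; calcium carbonate, phthalo green drop out. Binding constraints: red component, blue component, hiding power.
Optimal quantities: iron-oxide red = 2.043 kg, carbon black = 0.1492 kg, phthalo blue = 0.7222 kg.
Total cost: 2.38·2.043 + 4.22·0.1492 + 21.19·0.7222 = 20.7954.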